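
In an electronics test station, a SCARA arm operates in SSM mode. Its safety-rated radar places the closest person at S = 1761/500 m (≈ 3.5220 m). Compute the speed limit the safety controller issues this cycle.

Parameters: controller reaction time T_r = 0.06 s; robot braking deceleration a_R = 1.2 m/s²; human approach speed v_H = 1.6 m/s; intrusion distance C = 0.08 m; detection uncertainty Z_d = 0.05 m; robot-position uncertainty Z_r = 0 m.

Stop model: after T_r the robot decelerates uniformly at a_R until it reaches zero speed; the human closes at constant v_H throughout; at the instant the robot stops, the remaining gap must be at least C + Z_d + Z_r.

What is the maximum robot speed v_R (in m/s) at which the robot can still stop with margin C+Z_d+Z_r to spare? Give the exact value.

v_R_max = 8/5 m/s = 1.6000 m/s

collect terms ⇒ (5/12)·v_R² + (209/150)·v_R + (-412/125) = 0
  disc = (209/150)² − 4·(5/12)·(-412/125) = 167281/22500 ; √disc = 409/150
  v_R = (−(209/150) + 409/150) / (2·(5/12)) = 8/5 m/s
check:
T_s = v_R/a_R = (8/5)/(6/5) = 1.3333 s
reaction-phase robot travel = 1.6000·0.0600 = 0.0960 m
robot under decel: 1.6000²/(2·1.2000) = 1.0667 m
human closes 1.6000·1.3933 = 2.2293 m
margins: 0.0800+0.0500+0.0000 = 0.1300 m
sum ≈ 0.0960+1.0667+2.2293+0.1300 ≈ 3.5220 m = S ✓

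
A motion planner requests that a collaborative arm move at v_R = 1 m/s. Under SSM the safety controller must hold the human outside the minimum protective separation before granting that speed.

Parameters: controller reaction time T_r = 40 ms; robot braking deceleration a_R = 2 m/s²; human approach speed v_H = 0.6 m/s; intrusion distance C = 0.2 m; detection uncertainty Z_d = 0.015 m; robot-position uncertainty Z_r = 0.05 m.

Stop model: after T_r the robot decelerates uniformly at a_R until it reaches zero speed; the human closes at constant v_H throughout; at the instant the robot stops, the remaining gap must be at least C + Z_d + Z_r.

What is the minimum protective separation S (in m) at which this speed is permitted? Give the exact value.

S_min = 879/1000 m = 0.8790 m

braking lasts T_s = 1/2 = 0.5000 s
robot covers v_R·T_r = 1.0000·0.0400 = 0.0400 m before braking
robot covers 1.0000·0.5000 − ½·2.0000·0.5000² = 0.2500 m while stopping
human over T_r+T_s: 0.6000·(0.0400+0.5000) = 0.3240 m
residual clearance needed = 0.2000+0.0150+0.0500 = 0.2650 m
S_min ≈ 0.0400+0.2500+0.3240+0.2650  ⇒  S_min = 879/1000 m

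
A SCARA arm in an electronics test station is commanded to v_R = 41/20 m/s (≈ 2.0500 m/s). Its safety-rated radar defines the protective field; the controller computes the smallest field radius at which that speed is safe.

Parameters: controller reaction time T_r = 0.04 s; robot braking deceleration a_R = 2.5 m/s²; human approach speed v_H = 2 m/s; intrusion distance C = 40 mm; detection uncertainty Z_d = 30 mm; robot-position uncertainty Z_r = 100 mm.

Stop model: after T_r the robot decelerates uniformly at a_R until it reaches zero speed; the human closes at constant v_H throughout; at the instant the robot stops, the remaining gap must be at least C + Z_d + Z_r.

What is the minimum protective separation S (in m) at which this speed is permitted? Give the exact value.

braking lasts T_s = (41/20)/(5/2) = 0.8200 s
robot in T_r: 2.0500·0.0400 = 0.0820 m
robot covers 2.0500·0.8200 − ½·2.5000·0.8200² = 0.8405 m while stopping
human over T_r+T_s: 2.0000·(0.0400+0.8200) = 1.7200 m
margins: 0.0400+0.0300+0.1000 = 0.1700 m
S_min ≈ 0.0820+0.8405+1.7200+0.1700  ⇒  S_min = 45/16 m

S_min = 45/16 m = 2.8125 m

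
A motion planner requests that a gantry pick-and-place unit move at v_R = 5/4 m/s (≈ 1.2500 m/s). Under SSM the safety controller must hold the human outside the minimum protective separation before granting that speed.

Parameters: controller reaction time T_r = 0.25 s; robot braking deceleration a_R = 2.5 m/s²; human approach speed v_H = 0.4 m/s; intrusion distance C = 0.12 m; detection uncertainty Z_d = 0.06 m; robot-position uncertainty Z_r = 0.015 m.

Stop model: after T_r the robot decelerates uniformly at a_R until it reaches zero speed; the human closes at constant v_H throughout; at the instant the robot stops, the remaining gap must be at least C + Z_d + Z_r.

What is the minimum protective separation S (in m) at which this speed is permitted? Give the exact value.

stop time T_s = (5/4)/(5/2) = 0.5000 s
robot in T_r: 1.2500·0.2500 = 0.3125 m
braking distance = 1.2500²/(2·2.5000) = 0.3125 m
human closes 0.4000·0.7500 = 0.3000 m
C+Z_d+Z_r = 0.1200+0.0600+0.0150 = 0.1950 m
S_min ≈ 0.3125+0.3125+0.3000+0.1950  ⇒  S_min = 28/25 m

S_min = 28/25 m = 1.1200 m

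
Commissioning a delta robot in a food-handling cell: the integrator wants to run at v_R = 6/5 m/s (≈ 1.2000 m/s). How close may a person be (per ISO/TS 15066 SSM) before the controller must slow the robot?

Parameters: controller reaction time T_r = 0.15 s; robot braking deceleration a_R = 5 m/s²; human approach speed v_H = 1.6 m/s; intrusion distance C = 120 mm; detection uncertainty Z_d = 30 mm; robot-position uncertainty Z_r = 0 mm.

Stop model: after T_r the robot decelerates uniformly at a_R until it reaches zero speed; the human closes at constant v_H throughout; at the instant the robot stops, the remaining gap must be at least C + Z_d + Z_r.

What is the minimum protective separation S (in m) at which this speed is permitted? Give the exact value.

braking lasts T_s = (6/5)/5 = 0.2400 s
robot covers v_R·T_r = 1.2000·0.1500 = 0.1800 m before braking
robot covers 1.2000·0.2400 − ½·5.0000·0.2400² = 0.1440 m while stopping
human closes 1.6000·0.3900 = 0.6240 m
residual clearance needed = 0.1200+0.0300+0.0000 = 0.1500 m
S_min ≈ 0.1800+0.1440+0.6240+0.1500  ⇒  S_min = 549/500 m

S_min = 549/500 m = 1.0980 m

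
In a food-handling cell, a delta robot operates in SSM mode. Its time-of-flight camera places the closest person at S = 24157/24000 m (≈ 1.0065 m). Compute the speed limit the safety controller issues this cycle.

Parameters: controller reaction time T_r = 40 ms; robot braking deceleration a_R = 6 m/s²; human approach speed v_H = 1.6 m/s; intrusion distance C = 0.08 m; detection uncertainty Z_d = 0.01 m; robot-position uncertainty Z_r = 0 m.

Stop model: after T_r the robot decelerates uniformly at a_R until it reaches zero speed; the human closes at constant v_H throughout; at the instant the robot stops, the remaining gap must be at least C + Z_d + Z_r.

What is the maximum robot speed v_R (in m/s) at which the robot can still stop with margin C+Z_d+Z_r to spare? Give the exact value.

v_R_max = 37/20 m/s = 1.8500 m/s

quadratic (1/12)·v² + (23/75)·v + (-20461/24000) = 0
  disc = (23/75)² − 4·(1/12)·(-20461/24000) = 15129/40000 ; √disc = 123/200
  v_R = (−(23/75) + 123/200) / (2·(1/12)) = 37/20 m/s
check:
braking lasts T_s = (37/20)/6 = 0.3083 s
robot in T_r: 1.8500·0.0400 = 0.0740 m
robot under decel: 1.8500²/(2·6.0000) = 0.2852 m
human closes 1.6000·0.3483 = 0.5573 m
residual clearance needed = 0.0800+0.0100+0.0000 = 0.0900 m
sum ≈ 0.0740+0.2852+0.5573+0.0900 ≈ 1.0065 m = S ✓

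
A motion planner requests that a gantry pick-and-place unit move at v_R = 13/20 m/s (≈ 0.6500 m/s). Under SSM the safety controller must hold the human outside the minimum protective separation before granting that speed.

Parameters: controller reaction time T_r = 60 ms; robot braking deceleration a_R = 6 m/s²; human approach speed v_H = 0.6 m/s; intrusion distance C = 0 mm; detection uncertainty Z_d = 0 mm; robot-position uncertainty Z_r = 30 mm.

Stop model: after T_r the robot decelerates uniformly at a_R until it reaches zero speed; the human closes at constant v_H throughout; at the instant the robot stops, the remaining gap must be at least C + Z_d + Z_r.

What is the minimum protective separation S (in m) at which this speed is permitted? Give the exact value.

S_min = 197/960 m = 0.2052 m

T_s = v_R/a_R = (13/20)/6 = 0.1083 s
robot covers v_R·T_r = 0.6500·0.0600 = 0.0390 m before braking
braking distance = 0.6500²/(2·6.0000) = 0.0352 m
person approaches 0.6000·(0.0600+0.1083) = 0.1010 m
C+Z_d+Z_r = 0.0000+0.0000+0.0300 = 0.0300 m
S_min ≈ 0.0390+0.0352+0.1010+0.0300  ⇒  S_min = 197/960 m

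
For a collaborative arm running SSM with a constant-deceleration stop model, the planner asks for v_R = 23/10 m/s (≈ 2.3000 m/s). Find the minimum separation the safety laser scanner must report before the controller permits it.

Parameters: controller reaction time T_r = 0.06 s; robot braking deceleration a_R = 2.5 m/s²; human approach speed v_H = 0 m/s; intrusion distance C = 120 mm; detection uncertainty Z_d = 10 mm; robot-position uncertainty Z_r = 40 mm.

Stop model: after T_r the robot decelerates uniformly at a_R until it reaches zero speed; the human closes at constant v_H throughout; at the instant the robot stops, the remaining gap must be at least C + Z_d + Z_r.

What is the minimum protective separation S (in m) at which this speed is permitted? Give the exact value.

braking lasts T_s = (23/10)/(5/2) = 0.9200 s
robot covers v_R·T_r = 2.3000·0.0600 = 0.1380 m before braking
robot under decel: 2.3000²/(2·2.5000) = 1.0580 m
human closes 0.0000·0.9800 = 0.0000 m
margins: 0.1200+0.0100+0.0400 = 0.1700 m
S_min ≈ 0.1380+1.0580+0.0000+0.1700  ⇒  S_min = 683/500 m

S_min = 683/500 m = 1.3660 m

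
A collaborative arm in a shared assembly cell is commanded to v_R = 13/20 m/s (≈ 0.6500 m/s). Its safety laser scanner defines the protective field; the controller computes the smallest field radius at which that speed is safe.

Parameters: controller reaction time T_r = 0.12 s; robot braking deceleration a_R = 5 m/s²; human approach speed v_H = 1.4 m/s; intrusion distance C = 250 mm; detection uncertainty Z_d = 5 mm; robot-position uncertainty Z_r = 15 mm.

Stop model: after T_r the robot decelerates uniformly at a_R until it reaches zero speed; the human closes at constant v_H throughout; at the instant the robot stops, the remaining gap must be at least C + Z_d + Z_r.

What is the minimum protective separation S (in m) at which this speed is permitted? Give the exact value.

stop time T_s = (13/20)/5 = 0.1300 s
robot in T_r: 0.6500·0.1200 = 0.0780 m
robot covers 0.6500·0.1300 − ½·5.0000·0.1300² = 0.0423 m while stopping
human over T_r+T_s: 1.4000·(0.1200+0.1300) = 0.3500 m
C+Z_d+Z_r = 0.2500+0.0050+0.0150 = 0.2700 m
S_min ≈ 0.0780+0.0423+0.3500+0.2700  ⇒  S_min = 2961/4000 m

S_min = 2961/4000 m = 0.7402 m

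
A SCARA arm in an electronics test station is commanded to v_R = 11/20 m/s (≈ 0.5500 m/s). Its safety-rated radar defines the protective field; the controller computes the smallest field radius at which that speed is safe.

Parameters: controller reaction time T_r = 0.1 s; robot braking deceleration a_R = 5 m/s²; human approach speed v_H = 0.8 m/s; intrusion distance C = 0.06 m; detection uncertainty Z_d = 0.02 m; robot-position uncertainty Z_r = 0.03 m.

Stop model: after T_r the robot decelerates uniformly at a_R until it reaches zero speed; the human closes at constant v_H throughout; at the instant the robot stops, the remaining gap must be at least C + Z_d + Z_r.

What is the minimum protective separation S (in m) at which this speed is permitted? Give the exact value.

stop time T_s = (11/20)/5 = 0.1100 s
robot in T_r: 0.5500·0.1000 = 0.0550 m
braking distance = 0.5500²/(2·5.0000) = 0.0302 m
person approaches 0.8000·(0.1000+0.1100) = 0.1680 m
residual clearance needed = 0.0600+0.0200+0.0300 = 0.1100 m
S_min ≈ 0.0550+0.0302+0.1680+0.1100  ⇒  S_min = 1453/4000 m

S_min = 1453/4000 m = 0.3633 m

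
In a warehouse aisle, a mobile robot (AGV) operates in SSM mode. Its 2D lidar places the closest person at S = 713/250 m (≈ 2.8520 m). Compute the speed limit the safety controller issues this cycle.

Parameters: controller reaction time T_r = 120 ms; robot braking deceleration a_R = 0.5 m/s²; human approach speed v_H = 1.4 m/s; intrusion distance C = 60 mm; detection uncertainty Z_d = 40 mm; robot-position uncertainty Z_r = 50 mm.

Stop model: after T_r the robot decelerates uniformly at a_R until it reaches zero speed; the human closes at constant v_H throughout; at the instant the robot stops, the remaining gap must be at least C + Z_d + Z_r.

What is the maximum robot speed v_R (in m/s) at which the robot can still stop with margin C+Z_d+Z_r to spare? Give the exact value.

v_R_max = 7/10 m/s = 0.7000 m/s

collect terms ⇒ (1)·v_R² + (73/25)·v_R + (-1267/500) = 0
  disc = (73/25)² − 4·(1)·(-1267/500) = 11664/625 ; √disc = 108/25
  v_R = (−(73/25) + 108/25) / (2·(1)) = 7/10 m/s
check:
T_s = v_R/a_R = (7/10)/(1/2) = 1.4000 s
robot covers v_R·T_r = 0.7000·0.1200 = 0.0840 m before braking
braking distance = 0.7000²/(2·0.5000) = 0.4900 m
human closes 1.4000·1.5200 = 2.1280 m
margins: 0.0600+0.0400+0.0500 = 0.1500 m
sum ≈ 0.0840+0.4900+2.1280+0.1500 ≈ 2.8520 m = S ✓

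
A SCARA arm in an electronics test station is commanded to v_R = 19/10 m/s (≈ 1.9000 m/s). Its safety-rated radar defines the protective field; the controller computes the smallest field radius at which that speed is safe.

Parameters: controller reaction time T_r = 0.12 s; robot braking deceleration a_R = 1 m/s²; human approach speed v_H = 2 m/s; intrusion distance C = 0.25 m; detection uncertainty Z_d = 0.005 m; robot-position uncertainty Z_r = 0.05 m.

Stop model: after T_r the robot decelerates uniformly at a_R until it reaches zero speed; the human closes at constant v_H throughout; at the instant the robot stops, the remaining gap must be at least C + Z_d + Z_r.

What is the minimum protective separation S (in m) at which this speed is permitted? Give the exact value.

braking lasts T_s = (19/10)/1 = 1.9000 s
robot covers v_R·T_r = 1.9000·0.1200 = 0.2280 m before braking
braking distance = 1.9000²/(2·1.0000) = 1.8050 m
human closes 2.0000·2.0200 = 4.0400 m
C+Z_d+Z_r = 0.2500+0.0050+0.0500 = 0.3050 m
S_min ≈ 0.2280+1.8050+4.0400+0.3050  ⇒  S_min = 3189/500 m

S_min = 3189/500 m = 6.3780 m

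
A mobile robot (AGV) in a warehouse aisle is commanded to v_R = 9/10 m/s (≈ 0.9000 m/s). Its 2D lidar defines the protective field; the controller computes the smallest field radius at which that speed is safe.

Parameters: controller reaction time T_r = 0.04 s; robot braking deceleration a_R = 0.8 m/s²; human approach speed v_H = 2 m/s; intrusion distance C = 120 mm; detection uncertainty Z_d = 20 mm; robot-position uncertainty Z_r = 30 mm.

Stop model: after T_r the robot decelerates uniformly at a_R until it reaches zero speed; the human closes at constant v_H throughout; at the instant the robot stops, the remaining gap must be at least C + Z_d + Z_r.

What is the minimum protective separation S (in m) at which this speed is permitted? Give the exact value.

S_min = 12169/4000 m = 3.0423 m

T_s = v_R/a_R = (9/10)/(4/5) = 1.1250 s
robot covers v_R·T_r = 0.9000·0.0400 = 0.0360 m before braking
robot under decel: 0.9000²/(2·0.8000) = 0.5062 m
person approaches 2.0000·(0.0400+1.1250) = 2.3300 m
residual clearance needed = 0.1200+0.0200+0.0300 = 0.1700 m
S_min ≈ 0.0360+0.5062+2.3300+0.1700  ⇒  S_min = 12169/4000 m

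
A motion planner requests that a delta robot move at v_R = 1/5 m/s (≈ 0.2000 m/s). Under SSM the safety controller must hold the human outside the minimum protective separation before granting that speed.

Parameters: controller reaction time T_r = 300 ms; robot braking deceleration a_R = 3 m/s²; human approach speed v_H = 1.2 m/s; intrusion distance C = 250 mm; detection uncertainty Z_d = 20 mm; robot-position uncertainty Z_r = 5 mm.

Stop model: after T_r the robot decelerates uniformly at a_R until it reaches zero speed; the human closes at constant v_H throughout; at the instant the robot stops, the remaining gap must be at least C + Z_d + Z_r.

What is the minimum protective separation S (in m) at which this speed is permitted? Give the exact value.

S_min = 469/600 m = 0.7817 m

T_s = v_R/a_R = (1/5)/3 = 0.0667 s
robot in T_r: 0.2000·0.3000 = 0.0600 m
robot covers 0.2000·0.0667 − ½·3.0000·0.0667² = 0.0067 m while stopping
person approaches 1.2000·(0.3000+0.0667) = 0.4400 m
residual clearance needed = 0.2500+0.0200+0.0050 = 0.2750 m
S_min ≈ 0.0600+0.0067+0.4400+0.2750  ⇒  S_min = 469/600 m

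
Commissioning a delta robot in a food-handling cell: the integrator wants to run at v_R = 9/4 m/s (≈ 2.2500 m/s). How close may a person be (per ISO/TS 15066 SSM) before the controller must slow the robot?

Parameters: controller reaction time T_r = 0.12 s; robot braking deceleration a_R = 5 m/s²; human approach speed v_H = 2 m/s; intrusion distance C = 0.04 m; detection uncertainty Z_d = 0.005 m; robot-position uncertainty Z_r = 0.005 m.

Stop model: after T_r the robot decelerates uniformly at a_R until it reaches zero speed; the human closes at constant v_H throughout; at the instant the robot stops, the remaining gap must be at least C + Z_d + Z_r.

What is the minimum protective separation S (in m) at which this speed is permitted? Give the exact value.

T_s = v_R/a_R = (9/4)/5 = 0.4500 s
robot covers v_R·T_r = 2.2500·0.1200 = 0.2700 m before braking
braking distance = 2.2500²/(2·5.0000) = 0.5062 m
human closes 2.0000·0.5700 = 1.1400 m
residual clearance needed = 0.0400+0.0050+0.0050 = 0.0500 m
S_min ≈ 0.2700+0.5062+1.1400+0.0500  ⇒  S_min = 1573/800 m

S_min = 1573/800 m = 1.9663 m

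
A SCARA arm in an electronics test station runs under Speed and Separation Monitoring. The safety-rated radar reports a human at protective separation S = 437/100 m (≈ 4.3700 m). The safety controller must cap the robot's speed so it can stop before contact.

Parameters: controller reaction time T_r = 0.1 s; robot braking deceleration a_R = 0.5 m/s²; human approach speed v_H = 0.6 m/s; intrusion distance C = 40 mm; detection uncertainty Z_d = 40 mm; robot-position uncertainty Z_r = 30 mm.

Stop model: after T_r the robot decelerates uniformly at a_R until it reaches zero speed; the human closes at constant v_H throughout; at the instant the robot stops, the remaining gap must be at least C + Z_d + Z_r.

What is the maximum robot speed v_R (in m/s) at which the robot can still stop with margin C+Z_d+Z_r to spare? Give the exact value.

v_R_max = 3/2 m/s = 1.5000 m/s

collect terms ⇒ (1)·v_R² + (13/10)·v_R + (-21/5) = 0
  disc = (13/10)² − 4·(1)·(-21/5) = 1849/100 ; √disc = 43/10
  v_R = (−(13/10) + 43/10) / (2·(1)) = 3/2 m/s
check:
T_s = v_R/a_R = (3/2)/(1/2) = 3.0000 s
robot covers v_R·T_r = 1.5000·0.1000 = 0.1500 m before braking
robot covers 1.5000·3.0000 − ½·0.5000·3.0000² = 2.2500 m while stopping
human over T_r+T_s: 0.6000·(0.1000+3.0000) = 1.8600 m
margins: 0.0400+0.0400+0.0300 = 0.1100 m
sum ≈ 0.1500+2.2500+1.8600+0.1100 ≈ 4.3700 m = S ✓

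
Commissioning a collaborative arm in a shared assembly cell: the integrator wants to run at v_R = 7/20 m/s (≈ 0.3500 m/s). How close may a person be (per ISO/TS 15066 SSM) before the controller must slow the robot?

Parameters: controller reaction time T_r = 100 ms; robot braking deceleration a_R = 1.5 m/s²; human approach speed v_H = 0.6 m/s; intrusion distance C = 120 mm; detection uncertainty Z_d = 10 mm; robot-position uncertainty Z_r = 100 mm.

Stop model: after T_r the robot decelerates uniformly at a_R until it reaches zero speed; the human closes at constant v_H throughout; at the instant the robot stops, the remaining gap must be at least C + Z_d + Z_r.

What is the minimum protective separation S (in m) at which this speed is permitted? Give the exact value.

braking lasts T_s = (7/20)/(3/2) = 0.2333 s
reaction-phase robot travel = 0.3500·0.1000 = 0.0350 m
braking distance = 0.3500²/(2·1.5000) = 0.0408 m
human over T_r+T_s: 0.6000·(0.1000+0.2333) = 0.2000 m
C+Z_d+Z_r = 0.1200+0.0100+0.1000 = 0.2300 m
S_min ≈ 0.0350+0.0408+0.2000+0.2300  ⇒  S_min = 607/1200 m

S_min = 607/1200 m = 0.5058 m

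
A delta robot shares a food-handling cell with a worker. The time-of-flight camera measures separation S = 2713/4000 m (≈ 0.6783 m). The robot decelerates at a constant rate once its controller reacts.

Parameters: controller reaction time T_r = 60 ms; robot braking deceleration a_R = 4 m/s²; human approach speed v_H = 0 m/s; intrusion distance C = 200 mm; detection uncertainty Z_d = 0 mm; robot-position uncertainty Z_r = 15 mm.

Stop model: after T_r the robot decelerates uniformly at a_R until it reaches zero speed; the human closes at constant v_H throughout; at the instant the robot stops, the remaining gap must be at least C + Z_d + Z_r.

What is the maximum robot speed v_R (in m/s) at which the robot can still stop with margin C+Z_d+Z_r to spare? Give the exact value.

v_R_max = 17/10 m/s = 1.7000 m/s

quadratic (1/8)·v² + (3/50)·v + (-1853/4000) = 0
  disc = (3/50)² − 4·(1/8)·(-1853/4000) = 9409/40000 ; √disc = 97/200
  v_R = (−(3/50) + 97/200) / (2·(1/8)) = 17/10 m/s
check:
stop time T_s = (17/10)/4 = 0.4250 s
reaction-phase robot travel = 1.7000·0.0600 = 0.1020 m
robot under decel: 1.7000²/(2·4.0000) = 0.3613 m
person approaches 0.0000·(0.0600+0.4250) = 0.0000 m
margins: 0.2000+0.0000+0.0150 = 0.2150 m
sum ≈ 0.1020+0.3613+0.0000+0.2150 ≈ 0.6783 m = S ✓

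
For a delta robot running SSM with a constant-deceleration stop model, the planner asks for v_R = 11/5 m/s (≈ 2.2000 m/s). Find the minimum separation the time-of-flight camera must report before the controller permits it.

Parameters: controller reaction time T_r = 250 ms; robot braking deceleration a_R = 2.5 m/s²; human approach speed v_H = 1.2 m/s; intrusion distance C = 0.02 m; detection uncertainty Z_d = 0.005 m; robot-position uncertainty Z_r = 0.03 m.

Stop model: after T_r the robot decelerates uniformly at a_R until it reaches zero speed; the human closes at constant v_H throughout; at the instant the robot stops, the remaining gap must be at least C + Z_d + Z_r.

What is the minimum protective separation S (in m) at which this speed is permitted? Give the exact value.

S_min = 2929/1000 m = 2.9290 m

T_s = v_R/a_R = (11/5)/(5/2) = 0.8800 s
robot in T_r: 2.2000·0.2500 = 0.5500 m
robot covers 2.2000·0.8800 − ½·2.5000·0.8800² = 0.9680 m while stopping
human closes 1.2000·1.1300 = 1.3560 m
residual clearance needed = 0.0200+0.0050+0.0300 = 0.0550 m
S_min ≈ 0.5500+0.9680+1.3560+0.0550  ⇒  S_min = 2929/1000 m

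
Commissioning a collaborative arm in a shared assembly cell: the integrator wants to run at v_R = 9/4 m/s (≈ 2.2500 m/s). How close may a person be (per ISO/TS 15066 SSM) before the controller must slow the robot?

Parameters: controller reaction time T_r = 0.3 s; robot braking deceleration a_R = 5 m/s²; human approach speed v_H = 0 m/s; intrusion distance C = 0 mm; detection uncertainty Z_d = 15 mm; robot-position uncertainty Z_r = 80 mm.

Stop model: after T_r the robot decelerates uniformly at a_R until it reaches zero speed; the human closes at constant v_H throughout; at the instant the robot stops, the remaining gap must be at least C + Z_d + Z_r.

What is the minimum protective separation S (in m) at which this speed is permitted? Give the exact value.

S_min = 1021/800 m = 1.2763 m

stop time T_s = (9/4)/5 = 0.4500 s
robot in T_r: 2.2500·0.3000 = 0.6750 m
braking distance = 2.2500²/(2·5.0000) = 0.5062 m
human closes 0.0000·0.7500 = 0.0000 m
residual clearance needed = 0.0000+0.0150+0.0800 = 0.0950 m
S_min ≈ 0.6750+0.5062+0.0000+0.0950  ⇒  S_min = 1021/800 m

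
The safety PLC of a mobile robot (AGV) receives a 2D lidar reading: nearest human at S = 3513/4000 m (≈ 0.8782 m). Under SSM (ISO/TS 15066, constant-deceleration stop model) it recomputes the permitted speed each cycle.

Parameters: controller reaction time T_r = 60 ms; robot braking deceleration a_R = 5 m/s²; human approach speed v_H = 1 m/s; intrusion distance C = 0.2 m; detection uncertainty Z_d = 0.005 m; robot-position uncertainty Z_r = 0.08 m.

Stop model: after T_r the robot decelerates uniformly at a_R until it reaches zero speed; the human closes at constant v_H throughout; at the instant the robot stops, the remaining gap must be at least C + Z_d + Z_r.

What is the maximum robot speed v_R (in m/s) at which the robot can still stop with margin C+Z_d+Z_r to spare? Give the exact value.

v_R_max = 27/20 m/s = 1.3500 m/s

at the boundary: (1/10)·v² + (13/50)·v + (-2133/4000) = 0
  disc = (13/50)² − 4·(1/10)·(-2133/4000) = 2809/10000 ; √disc = 53/100
  v_R = (−(13/50) + 53/100) / (2·(1/10)) = 27/20 m/s
check:
stop time T_s = (27/20)/5 = 0.2700 s
robot in T_r: 1.3500·0.0600 = 0.0810 m
braking distance = 1.3500²/(2·5.0000) = 0.1822 m
human closes 1.0000·0.3300 = 0.3300 m
C+Z_d+Z_r = 0.2000+0.0050+0.0800 = 0.2850 m
sum ≈ 0.0810+0.1822+0.3300+0.2850 ≈ 0.8782 m = S ✓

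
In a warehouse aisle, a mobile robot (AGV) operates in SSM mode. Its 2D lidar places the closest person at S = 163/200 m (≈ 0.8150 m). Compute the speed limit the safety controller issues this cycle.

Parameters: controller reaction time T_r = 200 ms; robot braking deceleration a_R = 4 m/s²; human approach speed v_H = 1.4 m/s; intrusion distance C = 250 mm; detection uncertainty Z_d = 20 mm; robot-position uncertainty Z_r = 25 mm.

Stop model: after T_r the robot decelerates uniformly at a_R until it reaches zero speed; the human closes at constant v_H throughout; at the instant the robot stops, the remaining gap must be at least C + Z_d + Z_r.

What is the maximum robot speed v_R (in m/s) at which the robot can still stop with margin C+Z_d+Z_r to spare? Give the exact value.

v_R_max = 2/5 m/s = 0.4000 m/s

collect terms ⇒ (1/8)·v_R² + (11/20)·v_R + (-6/25) = 0
  disc = (11/20)² − 4·(1/8)·(-6/25) = 169/400 ; √disc = 13/20
  v_R = (−(11/20) + 13/20) / (2·(1/8)) = 2/5 m/s
check:
T_s = v_R/a_R = (2/5)/4 = 0.1000 s
reaction-phase robot travel = 0.4000·0.2000 = 0.0800 m
robot under decel: 0.4000²/(2·4.0000) = 0.0200 m
person approaches 1.4000·(0.2000+0.1000) = 0.4200 m
residual clearance needed = 0.2500+0.0200+0.0250 = 0.2950 m
sum ≈ 0.0800+0.0200+0.4200+0.2950 ≈ 0.8150 m = S ✓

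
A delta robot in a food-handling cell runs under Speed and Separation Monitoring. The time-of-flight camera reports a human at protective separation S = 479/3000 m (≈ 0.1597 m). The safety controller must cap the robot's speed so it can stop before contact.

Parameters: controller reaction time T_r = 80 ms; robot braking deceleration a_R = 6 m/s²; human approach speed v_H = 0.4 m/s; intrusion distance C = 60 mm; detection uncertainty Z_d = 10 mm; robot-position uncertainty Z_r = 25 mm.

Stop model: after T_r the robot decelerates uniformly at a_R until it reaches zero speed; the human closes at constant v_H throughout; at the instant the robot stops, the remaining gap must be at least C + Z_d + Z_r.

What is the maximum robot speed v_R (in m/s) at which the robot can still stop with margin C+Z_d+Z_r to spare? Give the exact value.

v_R_max = 1/5 m/s = 0.2000 m/s

at the boundary: (1/12)·v² + (11/75)·v + (-49/1500) = 0
  disc = (11/75)² − 4·(1/12)·(-49/1500) = 81/2500 ; √disc = 9/50
  v_R = (−(11/75) + 9/50) / (2·(1/12)) = 1/5 m/s
check:
stop time T_s = (1/5)/6 = 0.0333 s
robot covers v_R·T_r = 0.2000·0.0800 = 0.0160 m before braking
robot under decel: 0.2000²/(2·6.0000) = 0.0033 m
person approaches 0.4000·(0.0800+0.0333) = 0.0453 m
C+Z_d+Z_r = 0.0600+0.0100+0.0250 = 0.0950 m
sum ≈ 0.0160+0.0033+0.0453+0.0950 ≈ 0.1597 m = S ✓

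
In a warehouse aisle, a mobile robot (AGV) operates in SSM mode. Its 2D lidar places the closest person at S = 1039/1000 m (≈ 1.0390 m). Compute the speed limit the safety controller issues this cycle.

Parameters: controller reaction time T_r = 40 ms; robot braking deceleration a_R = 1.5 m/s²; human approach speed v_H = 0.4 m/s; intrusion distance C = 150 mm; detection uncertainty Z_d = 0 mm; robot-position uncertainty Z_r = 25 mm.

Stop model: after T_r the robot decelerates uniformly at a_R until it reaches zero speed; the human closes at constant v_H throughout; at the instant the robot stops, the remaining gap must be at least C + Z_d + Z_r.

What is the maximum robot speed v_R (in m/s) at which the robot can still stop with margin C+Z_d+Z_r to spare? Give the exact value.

quadratic (1/3)·v² + (23/75)·v + (-106/125) = 0
  disc = (23/75)² − 4·(1/3)·(-106/125) = 6889/5625 ; √disc = 83/75
  v_R = (−(23/75) + 83/75) / (2·(1/3)) = 6/5 m/s
check:
braking lasts T_s = (6/5)/(3/2) = 0.8000 s
robot in T_r: 1.2000·0.0400 = 0.0480 m
braking distance = 1.2000²/(2·1.5000) = 0.4800 m
person approaches 0.4000·(0.0400+0.8000) = 0.3360 m
residual clearance needed = 0.1500+0.0000+0.0250 = 0.1750 m
sum ≈ 0.0480+0.4800+0.3360+0.1750 ≈ 1.0390 m = S ✓

v_R_max = 6/5 m/s = 1.2000 m/s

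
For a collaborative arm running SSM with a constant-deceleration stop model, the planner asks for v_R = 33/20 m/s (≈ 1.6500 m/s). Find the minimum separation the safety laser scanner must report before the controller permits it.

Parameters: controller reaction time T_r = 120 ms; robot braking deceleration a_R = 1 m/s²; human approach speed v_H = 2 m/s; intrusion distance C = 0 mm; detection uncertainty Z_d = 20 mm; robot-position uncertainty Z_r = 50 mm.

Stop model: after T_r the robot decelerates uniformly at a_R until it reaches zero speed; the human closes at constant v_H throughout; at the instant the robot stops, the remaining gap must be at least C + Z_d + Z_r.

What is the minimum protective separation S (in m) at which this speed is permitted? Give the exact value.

stop time T_s = (33/20)/1 = 1.6500 s
robot covers v_R·T_r = 1.6500·0.1200 = 0.1980 m before braking
robot under decel: 1.6500²/(2·1.0000) = 1.3613 m
human closes 2.0000·1.7700 = 3.5400 m
C+Z_d+Z_r = 0.0000+0.0200+0.0500 = 0.0700 m
S_min ≈ 0.1980+1.3613+3.5400+0.0700  ⇒  S_min = 20677/4000 m

S_min = 20677/4000 m = 5.1692 m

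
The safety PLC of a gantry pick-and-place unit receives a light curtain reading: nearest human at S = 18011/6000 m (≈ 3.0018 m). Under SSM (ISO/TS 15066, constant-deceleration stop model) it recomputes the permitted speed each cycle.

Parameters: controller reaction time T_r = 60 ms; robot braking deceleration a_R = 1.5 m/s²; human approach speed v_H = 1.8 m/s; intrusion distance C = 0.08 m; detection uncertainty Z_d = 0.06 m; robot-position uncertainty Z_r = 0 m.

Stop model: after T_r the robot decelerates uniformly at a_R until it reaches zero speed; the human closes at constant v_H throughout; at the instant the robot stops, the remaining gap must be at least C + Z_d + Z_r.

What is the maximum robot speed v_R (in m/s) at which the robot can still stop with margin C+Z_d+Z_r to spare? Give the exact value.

at the boundary: (1/3)·v² + (63/50)·v + (-16523/6000) = 0
  disc = (63/50)² − 4·(1/3)·(-16523/6000) = 29584/5625 ; √disc = 172/75
  v_R = (−(63/50) + 172/75) / (2·(1/3)) = 31/20 m/s
check:
braking lasts T_s = (31/20)/(3/2) = 1.0333 s
robot covers v_R·T_r = 1.5500·0.0600 = 0.0930 m before braking
braking distance = 1.5500²/(2·1.5000) = 0.8008 m
human over T_r+T_s: 1.8000·(0.0600+1.0333) = 1.9680 m
residual clearance needed = 0.0800+0.0600+0.0000 = 0.1400 m
sum ≈ 0.0930+0.8008+1.9680+0.1400 ≈ 3.0018 m = S ✓

v_R_max = 31/20 m/s = 1.5500 m/s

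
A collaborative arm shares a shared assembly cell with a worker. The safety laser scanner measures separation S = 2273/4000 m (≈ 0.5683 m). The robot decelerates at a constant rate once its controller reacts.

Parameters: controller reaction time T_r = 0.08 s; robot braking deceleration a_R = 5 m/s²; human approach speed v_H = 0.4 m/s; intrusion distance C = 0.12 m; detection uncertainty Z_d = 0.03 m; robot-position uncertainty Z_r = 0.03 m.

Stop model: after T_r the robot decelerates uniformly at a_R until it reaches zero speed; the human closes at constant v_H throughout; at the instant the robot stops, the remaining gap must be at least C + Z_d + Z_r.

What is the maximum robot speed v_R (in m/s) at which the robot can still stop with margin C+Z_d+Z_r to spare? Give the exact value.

v_R_max = 5/4 m/s = 1.2500 m/s

at the boundary: (1/10)·v² + (4/25)·v + (-57/160) = 0
  disc = (4/25)² − 4·(1/10)·(-57/160) = 1681/10000 ; √disc = 41/100
  v_R = (−(4/25) + 41/100) / (2·(1/10)) = 5/4 m/s
check:
stop time T_s = (5/4)/5 = 0.2500 s
reaction-phase robot travel = 1.2500·0.0800 = 0.1000 m
robot covers 1.2500·0.2500 − ½·5.0000·0.2500² = 0.1562 m while stopping
human over T_r+T_s: 0.4000·(0.0800+0.2500) = 0.1320 m
C+Z_d+Z_r = 0.1200+0.0300+0.0300 = 0.1800 m
sum ≈ 0.1000+0.1562+0.1320+0.1800 ≈ 0.5683 m = S ✓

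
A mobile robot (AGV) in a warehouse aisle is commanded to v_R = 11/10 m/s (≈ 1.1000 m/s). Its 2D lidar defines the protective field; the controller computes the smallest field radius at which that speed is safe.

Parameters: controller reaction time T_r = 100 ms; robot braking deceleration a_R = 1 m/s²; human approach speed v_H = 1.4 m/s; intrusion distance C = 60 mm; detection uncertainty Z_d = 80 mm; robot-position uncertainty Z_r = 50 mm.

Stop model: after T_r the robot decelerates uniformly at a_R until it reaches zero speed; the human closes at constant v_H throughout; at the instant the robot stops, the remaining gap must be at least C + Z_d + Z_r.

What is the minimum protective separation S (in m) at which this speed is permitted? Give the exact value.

T_s = v_R/a_R = (11/10)/1 = 1.1000 s
robot in T_r: 1.1000·0.1000 = 0.1100 m
braking distance = 1.1000²/(2·1.0000) = 0.6050 m
human closes 1.4000·1.2000 = 1.6800 m
C+Z_d+Z_r = 0.0600+0.0800+0.0500 = 0.1900 m
S_min ≈ 0.1100+0.6050+1.6800+0.1900  ⇒  S_min = 517/200 m

S_min = 517/200 m = 2.5850 m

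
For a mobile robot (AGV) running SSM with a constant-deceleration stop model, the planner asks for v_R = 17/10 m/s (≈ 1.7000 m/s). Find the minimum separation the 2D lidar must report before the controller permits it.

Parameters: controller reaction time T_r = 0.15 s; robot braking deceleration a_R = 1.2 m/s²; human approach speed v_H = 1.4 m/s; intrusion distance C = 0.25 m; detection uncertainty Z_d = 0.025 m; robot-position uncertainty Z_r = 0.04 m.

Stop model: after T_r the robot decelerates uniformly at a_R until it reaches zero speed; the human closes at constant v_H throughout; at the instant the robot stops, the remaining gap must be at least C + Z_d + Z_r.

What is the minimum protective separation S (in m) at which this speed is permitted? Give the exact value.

S_min = 1587/400 m = 3.9675 m

stop time T_s = (17/10)/(6/5) = 1.4167 s
robot in T_r: 1.7000·0.1500 = 0.2550 m
robot covers 1.7000·1.4167 − ½·1.2000·1.4167² = 1.2042 m while stopping
person approaches 1.4000·(0.1500+1.4167) = 2.1933 m
margins: 0.2500+0.0250+0.0400 = 0.3150 m
S_min ≈ 0.2550+1.2042+2.1933+0.3150  ⇒  S_min = 1587/400 m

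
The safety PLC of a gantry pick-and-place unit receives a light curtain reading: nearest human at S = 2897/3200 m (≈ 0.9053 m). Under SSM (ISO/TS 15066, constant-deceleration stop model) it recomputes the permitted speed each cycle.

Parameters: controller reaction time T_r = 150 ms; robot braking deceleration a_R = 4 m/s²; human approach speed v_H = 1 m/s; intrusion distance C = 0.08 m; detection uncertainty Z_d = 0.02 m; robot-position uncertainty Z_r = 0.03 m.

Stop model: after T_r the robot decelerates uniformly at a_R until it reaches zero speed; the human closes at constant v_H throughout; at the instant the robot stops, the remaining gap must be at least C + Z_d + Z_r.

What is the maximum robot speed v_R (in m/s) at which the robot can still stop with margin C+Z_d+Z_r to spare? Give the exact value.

at the boundary: (1/8)·v² + (2/5)·v + (-2001/3200) = 0
  disc = (2/5)² − 4·(1/8)·(-2001/3200) = 121/256 ; √disc = 11/16
  v_R = (−(2/5) + 11/16) / (2·(1/8)) = 23/20 m/s
check:
stop time T_s = (23/20)/4 = 0.2875 s
robot in T_r: 1.1500·0.1500 = 0.1725 m
braking distance = 1.1500²/(2·4.0000) = 0.1653 m
person approaches 1.0000·(0.1500+0.2875) = 0.4375 m
C+Z_d+Z_r = 0.0800+0.0200+0.0300 = 0.1300 m
sum ≈ 0.1725+0.1653+0.4375+0.1300 ≈ 0.9053 m = S ✓

v_R_max = 23/20 m/s = 1.1500 m/s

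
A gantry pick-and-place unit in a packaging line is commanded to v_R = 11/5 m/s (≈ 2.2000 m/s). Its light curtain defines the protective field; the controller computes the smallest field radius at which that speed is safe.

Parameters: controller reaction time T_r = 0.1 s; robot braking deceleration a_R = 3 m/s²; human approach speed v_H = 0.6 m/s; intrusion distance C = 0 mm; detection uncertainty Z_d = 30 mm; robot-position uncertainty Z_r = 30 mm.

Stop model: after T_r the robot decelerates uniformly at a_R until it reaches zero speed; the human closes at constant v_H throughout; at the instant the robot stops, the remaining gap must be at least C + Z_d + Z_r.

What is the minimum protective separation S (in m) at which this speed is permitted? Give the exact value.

S_min = 119/75 m = 1.5867 m

stop time T_s = (11/5)/3 = 0.7333 s
robot in T_r: 2.2000·0.1000 = 0.2200 m
robot under decel: 2.2000²/(2·3.0000) = 0.8067 m
human over T_r+T_s: 0.6000·(0.1000+0.7333) = 0.5000 m
residual clearance needed = 0.0000+0.0300+0.0300 = 0.0600 m
S_min ≈ 0.2200+0.8067+0.5000+0.0600  ⇒  S_min = 119/75 m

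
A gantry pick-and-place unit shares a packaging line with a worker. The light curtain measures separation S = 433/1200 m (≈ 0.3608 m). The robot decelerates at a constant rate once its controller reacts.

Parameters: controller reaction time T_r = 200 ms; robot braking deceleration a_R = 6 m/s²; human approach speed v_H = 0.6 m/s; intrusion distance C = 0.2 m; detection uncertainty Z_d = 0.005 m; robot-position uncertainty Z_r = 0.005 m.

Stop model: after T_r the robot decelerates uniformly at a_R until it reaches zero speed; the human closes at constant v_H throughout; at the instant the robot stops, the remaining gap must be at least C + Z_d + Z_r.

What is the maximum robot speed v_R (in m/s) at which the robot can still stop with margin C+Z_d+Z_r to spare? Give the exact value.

v_R_max = 1/10 m/s = 0.1000 m/s

quadratic (1/12)·v² + (3/10)·v + (-37/1200) = 0
  disc = (3/10)² − 4·(1/12)·(-37/1200) = 361/3600 ; √disc = 19/60
  v_R = (−(3/10) + 19/60) / (2·(1/12)) = 1/10 m/s
check:
stop time T_s = (1/10)/6 = 0.0167 s
reaction-phase robot travel = 0.1000·0.2000 = 0.0200 m
robot covers 0.1000·0.0167 − ½·6.0000·0.0167² = 0.0008 m while stopping
human over T_r+T_s: 0.6000·(0.2000+0.0167) = 0.1300 m
C+Z_d+Z_r = 0.2000+0.0050+0.0050 = 0.2100 m
sum ≈ 0.0200+0.0008+0.1300+0.2100 ≈ 0.3608 m = S ✓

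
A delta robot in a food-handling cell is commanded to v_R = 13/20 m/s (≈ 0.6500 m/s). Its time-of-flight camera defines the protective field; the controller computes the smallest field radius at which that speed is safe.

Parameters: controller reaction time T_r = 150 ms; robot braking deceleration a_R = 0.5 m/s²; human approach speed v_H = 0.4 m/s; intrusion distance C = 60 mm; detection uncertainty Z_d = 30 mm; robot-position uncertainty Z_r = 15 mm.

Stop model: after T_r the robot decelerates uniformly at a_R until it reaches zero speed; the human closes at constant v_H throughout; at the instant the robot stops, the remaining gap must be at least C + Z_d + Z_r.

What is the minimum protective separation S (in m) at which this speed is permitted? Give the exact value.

S_min = 241/200 m = 1.2050 m

stop time T_s = (13/20)/(1/2) = 1.3000 s
robot covers v_R·T_r = 0.6500·0.1500 = 0.0975 m before braking
robot under decel: 0.6500²/(2·0.5000) = 0.4225 m
human over T_r+T_s: 0.4000·(0.1500+1.3000) = 0.5800 m
C+Z_d+Z_r = 0.0600+0.0300+0.0150 = 0.1050 m
S_min ≈ 0.0975+0.4225+0.5800+0.1050  ⇒  S_min = 241/200 m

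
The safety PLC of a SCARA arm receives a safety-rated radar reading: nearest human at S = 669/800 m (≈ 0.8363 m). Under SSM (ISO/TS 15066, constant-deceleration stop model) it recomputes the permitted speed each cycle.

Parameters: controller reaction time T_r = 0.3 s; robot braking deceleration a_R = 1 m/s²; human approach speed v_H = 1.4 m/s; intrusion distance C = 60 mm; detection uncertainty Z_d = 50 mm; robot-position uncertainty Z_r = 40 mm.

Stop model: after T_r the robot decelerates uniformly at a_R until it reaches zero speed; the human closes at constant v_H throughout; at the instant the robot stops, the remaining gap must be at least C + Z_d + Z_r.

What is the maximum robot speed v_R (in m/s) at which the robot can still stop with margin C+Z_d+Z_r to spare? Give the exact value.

quadratic (1/2)·v² + (17/10)·v + (-213/800) = 0
  disc = (17/10)² − 4·(1/2)·(-213/800) = 1369/400 ; √disc = 37/20
  v_R = (−(17/10) + 37/20) / (2·(1/2)) = 3/20 m/s
check:
stop time T_s = (3/20)/1 = 0.1500 s
reaction-phase robot travel = 0.1500·0.3000 = 0.0450 m
robot under decel: 0.1500²/(2·1.0000) = 0.0112 m
human over T_r+T_s: 1.4000·(0.3000+0.1500) = 0.6300 m
margins: 0.0600+0.0500+0.0400 = 0.1500 m
sum ≈ 0.0450+0.0112+0.6300+0.1500 ≈ 0.8363 m = S ✓

v_R_max = 3/20 m/s = 0.1500 m/s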